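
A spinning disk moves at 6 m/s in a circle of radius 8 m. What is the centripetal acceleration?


Given: v = 6 m/s, r = 8 m
Using a_c = v^2 / r
a_c = 6^2 / 8
a_c = 36 / 8
a_c = 9/2 m/s^2

9/2 m/s^2


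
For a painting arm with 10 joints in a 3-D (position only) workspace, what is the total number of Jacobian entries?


Given: task space dimension = 3, joints = 10
Jacobian is a 3 x 10 matrix
Total entries = rows * columns
Total = 3 * 10
Total = 30

30


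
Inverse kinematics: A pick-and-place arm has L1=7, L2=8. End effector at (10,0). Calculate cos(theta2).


Given: L1 = 7, L2 = 8, target (x, y) = (10, 0)
Using cos(theta2) = (x^2 + y^2 - L1^2 - L2^2) / (2*L1*L2)
x^2 + y^2 = 10^2 + 0 = 100
L1^2 + L2^2 = 49 + 64 = 113
Numerator = 100 - 113 = -13
Denominator = 2*7*8 = 112
cos(theta2) = -13/112 = -13/112

-13/112


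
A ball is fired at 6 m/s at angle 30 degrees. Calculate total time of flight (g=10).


Given: v0 = 6 m/s, theta = 30 deg, g = 10 m/s^2
sin(30) = 1/2
Using T = 2*v0*sin(theta) / g
T = 2*6*1/2 / 10
T = 6 / 10
T = 3/5 s

3/5 s


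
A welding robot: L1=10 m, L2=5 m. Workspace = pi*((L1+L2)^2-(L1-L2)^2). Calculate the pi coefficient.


Given: L1 = 10, L2 = 5
(L1+L2)^2 = (15)^2 = 225
(L1-L2)^2 = (5)^2 = 25
Difference = 225 - 25 = 200
This equals 4*L1*L2 = 4*10*5 = 200
Workspace area = 200*pi

200


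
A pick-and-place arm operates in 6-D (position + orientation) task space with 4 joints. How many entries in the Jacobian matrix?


Given: task space dimension = 6, joints = 4
Jacobian is a 6 x 4 matrix
Total entries = rows * columns
Total = 6 * 4
Total = 24

24


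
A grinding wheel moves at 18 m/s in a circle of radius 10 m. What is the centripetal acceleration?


Given: v = 18 m/s, r = 10 m
Using a_c = v^2 / r
a_c = 18^2 / 10
a_c = 324 / 10
a_c = 162/5 m/s^2

162/5 m/s^2


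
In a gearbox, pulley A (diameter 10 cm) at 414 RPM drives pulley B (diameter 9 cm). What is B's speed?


Given: D1 = 10 cm, w1 = 414 RPM, D2 = 9 cm
Using D1*w1 = D2*w2
w2 = D1*w1 / D2
w2 = 10*414 / 9
w2 = 4140 / 9
w2 = 460 RPM

460 RPM


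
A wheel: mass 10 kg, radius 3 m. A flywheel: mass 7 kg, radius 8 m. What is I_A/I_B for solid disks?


Given: M1=10 kg, R1=3 m, M2=7 kg, R2=8 m
For a disk: I = (1/2)*M*R^2, so I_A/I_B = (M1*R1^2)/(M2*R2^2)
M1*R1^2 = 10*9 = 90
M2*R2^2 = 7*64 = 448
I_A/I_B = 90/448 = 45/224

45/224


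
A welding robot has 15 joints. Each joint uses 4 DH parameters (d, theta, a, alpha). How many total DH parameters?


Given: 15 joints, 4 DH parameters per joint (d, theta, a, alpha)
Total DH parameters = number_of_joints * 4
Total = 15 * 4
Total = 60

60


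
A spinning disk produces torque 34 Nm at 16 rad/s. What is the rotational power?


Given: tau = 34 Nm, omega = 16 rad/s
Using P = tau * omega
P = 34 * 16
P = 544 W

544 W


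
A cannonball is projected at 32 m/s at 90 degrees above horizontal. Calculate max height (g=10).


Given: v0 = 32 m/s, theta = 90 deg, g = 10 m/s^2
sin^2(90) = 1
Using H = v0^2 * sin^2(theta) / (2*g)
H = 32^2 * 1 / (2*10)
H = 1024 * 1 / 20
H = 1024 / 20
H = 256/5 m

256/5 m


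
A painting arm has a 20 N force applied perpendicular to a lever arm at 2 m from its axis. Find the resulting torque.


Given: F = 20 N, r = 2 m, angle = 90 deg (perpendicular)
Using tau = F * r * sin(90)
sin(90) = 1
tau = 20 * 2 * 1
tau = 40 Nm

40 Nm


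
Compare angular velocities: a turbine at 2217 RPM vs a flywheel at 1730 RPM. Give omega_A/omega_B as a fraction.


Given: RPM_A = 2217, RPM_B = 1730
omega = 2*pi*RPM/60, so omega_A/omega_B = RPM_A / RPM_B
omega_A/omega_B = 2217 / 1730
omega_A/omega_B = 2217/1730

2217/1730


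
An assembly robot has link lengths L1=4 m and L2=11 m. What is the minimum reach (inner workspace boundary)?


Given: L1 = 4 m, L2 = 11 m
For a 2-link planar arm, min reach = |L1 - L2| (second link folded back)
Min reach = |4 - 11|
Min reach = 7 m

7 m


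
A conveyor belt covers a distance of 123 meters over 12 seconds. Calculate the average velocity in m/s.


Given: distance d = 123 m, time t = 12 s
Using v = d / t
v = 123 / 12
v = 41/4 m/s

41/4 m/s


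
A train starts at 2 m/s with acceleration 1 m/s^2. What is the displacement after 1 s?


Given: v0 = 2 m/s, a = 1 m/s^2, t = 1 s
Using s = v0*t + (1/2)*a*t^2
s = 2*1 + (1/2)*1*1^2
s = 2 + (1/2)*1
s = 2 + 1/2
s = 5/2

5/2 m


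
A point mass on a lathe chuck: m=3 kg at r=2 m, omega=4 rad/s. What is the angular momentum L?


Given: m = 3 kg, r = 2 m, omega = 4 rad/s
For a point mass: I = m*r^2
I = 3*2^2 = 3*4 = 12
L = I*omega = 12*4
L = 48 kg*m^2/s

48 kg*m^2/s


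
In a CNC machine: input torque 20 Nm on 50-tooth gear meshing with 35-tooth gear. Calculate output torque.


Given: N1 = 50, N2 = 35, T1 = 20 Nm
Using T2/T1 = N2/N1
T2 = T1 * N2 / N1
T2 = 20 * 35 / 50
T2 = 700 / 50
T2 = 14 Nm

14 Nm


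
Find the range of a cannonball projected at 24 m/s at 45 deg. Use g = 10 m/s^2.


Given: v0 = 24 m/s, theta = 45 deg, g = 10 m/s^2
sin(2*45) = sin(90) = 1
Using R = v0^2 * sin(2*theta) / g
R = 24^2 * 1 / 10
R = 576 / 10
R = 288/5 m

288/5 m


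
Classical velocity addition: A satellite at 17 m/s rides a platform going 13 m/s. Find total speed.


Given: object velocity = 17 m/s, platform velocity = 13 m/s (same direction)
Using classical velocity addition: v_total = v_object + v_platform
v_total = 17 + 13
v_total = 30 m/s

30 m/s


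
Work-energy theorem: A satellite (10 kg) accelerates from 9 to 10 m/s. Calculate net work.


Given: m = 10 kg, v0 = 9 m/s, v = 10 m/s
Using W = (1/2)*m*(v^2 - v0^2)
v^2 = 10^2 = 100
v0^2 = 9^2 = 81
v^2 - v0^2 = 100 - 81 = 19
W = (1/2)*10*19 = 95 J

95 J


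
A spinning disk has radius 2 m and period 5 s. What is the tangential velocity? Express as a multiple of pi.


Given: radius r = 2 m, period T = 5 s
Using v = 2*pi*r / T
v = 2*pi*2 / 5
v = 4*pi / 5
v = 4/5*pi m/s

4/5*pi m/s


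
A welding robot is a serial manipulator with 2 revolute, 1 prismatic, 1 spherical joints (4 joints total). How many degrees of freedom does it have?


Given: serial robot with 2 revolute, 1 prismatic, 1 spherical joints
DOF contribution per joint type: revolute=1, prismatic=1, spherical=3, fixed=0
DOF = 2*1 + 1*1 + 1*3
DOF = 6

6


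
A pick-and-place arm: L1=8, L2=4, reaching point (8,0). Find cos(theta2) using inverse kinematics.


Given: L1 = 8, L2 = 4, target (x, y) = (8, 0)
Using cos(theta2) = (x^2 + y^2 - L1^2 - L2^2) / (2*L1*L2)
x^2 + y^2 = 8^2 + 0 = 64
L1^2 + L2^2 = 64 + 16 = 80
Numerator = 64 - 80 = -16
Denominator = 2*8*4 = 64
cos(theta2) = -16/64 = -1/4

-1/4


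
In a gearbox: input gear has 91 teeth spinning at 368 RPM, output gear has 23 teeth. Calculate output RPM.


Given: N1 = 91 teeth, w1 = 368 RPM, N2 = 23 teeth
Using N1*w1 = N2*w2
w2 = N1*w1 / N2
w2 = 91*368 / 23
w2 = 33488 / 23
w2 = 1456 RPM

1456 RPM


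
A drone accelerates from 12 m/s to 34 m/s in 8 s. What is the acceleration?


Given: initial velocity v0 = 12 m/s, final velocity v = 34 m/s, time t = 8 s
Using a = (v - v0) / t
a = (34 - 12) / 8
a = 22 / 8
a = 11/4 m/s^2

11/4 m/s^2


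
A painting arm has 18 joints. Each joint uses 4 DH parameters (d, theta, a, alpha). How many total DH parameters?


Given: 18 joints, 4 DH parameters per joint (d, theta, a, alpha)
Total DH parameters = number_of_joints * 4
Total = 18 * 4
Total = 72

72


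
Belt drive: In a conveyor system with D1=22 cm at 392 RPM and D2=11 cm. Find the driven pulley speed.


Given: D1 = 22 cm, w1 = 392 RPM, D2 = 11 cm
Using D1*w1 = D2*w2
w2 = D1*w1 / D2
w2 = 22*392 / 11
w2 = 8624 / 11
w2 = 784 RPM

784 RPM


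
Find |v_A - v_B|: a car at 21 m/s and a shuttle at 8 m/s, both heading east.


Given: v_A = 21 m/s east, v_B = 8 m/s east
Both move in the same direction; relative speed = |v_A - v_B|
|21 - 8| = |13|
= 13 m/s

13 m/s


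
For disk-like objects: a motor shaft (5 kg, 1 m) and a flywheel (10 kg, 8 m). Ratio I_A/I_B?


Given: M1=5 kg, R1=1 m, M2=10 kg, R2=8 m
For a disk: I = (1/2)*M*R^2, so I_A/I_B = (M1*R1^2)/(M2*R2^2)
M1*R1^2 = 5*1 = 5
M2*R2^2 = 10*64 = 640
I_A/I_B = 5/640 = 1/128

1/128


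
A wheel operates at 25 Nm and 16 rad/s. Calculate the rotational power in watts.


Given: tau = 25 Nm, omega = 16 rad/s
Using P = tau * omega
P = 25 * 16
P = 400 W

400 W


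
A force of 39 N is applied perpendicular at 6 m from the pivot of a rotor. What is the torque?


Given: F = 39 N, r = 6 m, angle = 90 deg (perpendicular)
Using tau = F * r * sin(90)
sin(90) = 1
tau = 39 * 6 * 1
tau = 234 Nm

234 Nm


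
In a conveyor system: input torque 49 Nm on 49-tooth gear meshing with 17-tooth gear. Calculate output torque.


Given: N1 = 49, N2 = 17, T1 = 49 Nm
Using T2/T1 = N2/N1
T2 = T1 * N2 / N1
T2 = 49 * 17 / 49
T2 = 833 / 49
T2 = 17 Nm

17 Nm


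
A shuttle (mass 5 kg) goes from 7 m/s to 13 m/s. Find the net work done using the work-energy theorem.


Given: m = 5 kg, v0 = 7 m/s, v = 13 m/s
Using W = (1/2)*m*(v^2 - v0^2)
v^2 = 13^2 = 169
v0^2 = 7^2 = 49
v^2 - v0^2 = 169 - 49 = 120
W = (1/2)*5*120 = 300 J

300 J


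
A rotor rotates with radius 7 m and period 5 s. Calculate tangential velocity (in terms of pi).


Given: radius r = 7 m, period T = 5 s
Using v = 2*pi*r / T
v = 2*pi*7 / 5
v = 14*pi / 5
v = 14/5*pi m/s

14/5*pi m/s


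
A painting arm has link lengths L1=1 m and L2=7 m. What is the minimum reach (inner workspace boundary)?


Given: L1 = 1 m, L2 = 7 m
For a 2-link planar arm, min reach = |L1 - L2| (second link folded back)
Min reach = |1 - 7|
Min reach = 6 m

6 m


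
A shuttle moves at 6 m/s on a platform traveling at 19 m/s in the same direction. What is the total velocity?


Given: object velocity = 6 m/s, platform velocity = 19 m/s (same direction)
Using classical velocity addition: v_total = v_object + v_platform
v_total = 6 + 19
v_total = 25 m/s

25 m/s


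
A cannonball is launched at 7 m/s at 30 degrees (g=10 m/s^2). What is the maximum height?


Given: v0 = 7 m/s, theta = 30 deg, g = 10 m/s^2
sin^2(30) = 1/4
Using H = v0^2 * sin^2(theta) / (2*g)
H = 7^2 * 1/4 / (2*10)
H = 49 * 1/4 / 20
H = 49/4 / 20
H = 49/80 m

49/80 m


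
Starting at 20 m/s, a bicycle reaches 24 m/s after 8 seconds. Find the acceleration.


Given: initial velocity v0 = 20 m/s, final velocity v = 24 m/s, time t = 8 s
Using a = (v - v0) / t
a = (24 - 20) / 8
a = 4 / 8
a = 1/2 m/s^2

1/2 m/s^2


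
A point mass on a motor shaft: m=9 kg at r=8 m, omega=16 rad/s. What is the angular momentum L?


Given: m = 9 kg, r = 8 m, omega = 16 rad/s
For a point mass: I = m*r^2
I = 9*8^2 = 9*64 = 576
L = I*omega = 576*16
L = 9216 kg*m^2/s

9216 kg*m^2/s


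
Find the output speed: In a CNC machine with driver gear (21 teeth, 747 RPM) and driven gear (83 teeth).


Given: N1 = 21 teeth, w1 = 747 RPM, N2 = 83 teeth
Using N1*w1 = N2*w2
w2 = N1*w1 / N2
w2 = 21*747 / 83
w2 = 15687 / 83
w2 = 189 RPM

189 RPM


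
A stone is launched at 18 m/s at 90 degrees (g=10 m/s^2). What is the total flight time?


Given: v0 = 18 m/s, theta = 90 deg, g = 10 m/s^2
sin(90) = 1
Using T = 2*v0*sin(theta) / g
T = 2*18*1 / 10
T = 36 / 10
T = 18/5 s

18/5 s


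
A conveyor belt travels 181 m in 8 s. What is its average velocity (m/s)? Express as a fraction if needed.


Given: distance d = 181 m, time t = 8 s
Using v = d / t
v = 181 / 8
v = 181/8 m/s

181/8 m/s


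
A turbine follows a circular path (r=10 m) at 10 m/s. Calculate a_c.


Given: v = 10 m/s, r = 10 m
Using a_c = v^2 / r
a_c = 10^2 / 10
a_c = 100 / 10
a_c = 10 m/s^2

10 m/s^2


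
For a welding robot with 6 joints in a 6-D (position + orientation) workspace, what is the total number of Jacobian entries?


Given: task space dimension = 6, joints = 6
Jacobian is a 6 x 6 matrix
Total entries = rows * columns
Total = 6 * 6
Total = 36

36


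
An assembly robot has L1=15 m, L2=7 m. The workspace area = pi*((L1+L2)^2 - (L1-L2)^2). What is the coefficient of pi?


Given: L1 = 15, L2 = 7
(L1+L2)^2 = (22)^2 = 484
(L1-L2)^2 = (8)^2 = 64
Difference = 484 - 64 = 420
This equals 4*L1*L2 = 4*15*7 = 420
Workspace area = 420*pi

420


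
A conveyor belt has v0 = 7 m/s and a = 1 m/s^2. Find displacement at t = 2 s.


Given: v0 = 7 m/s, a = 1 m/s^2, t = 2 s
Using s = v0*t + (1/2)*a*t^2
s = 7*2 + (1/2)*1*2^2
s = 14 + (1/2)*4
s = 14 + 2
s = 16

16 m


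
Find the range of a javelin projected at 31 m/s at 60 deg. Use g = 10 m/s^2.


Given: v0 = 31 m/s, theta = 60 deg, g = 10 m/s^2
sin(2*60) = sin(120) = sqrt(3)/2
Using R = v0^2 * sin(2*theta) / g
R = 31^2 * (sqrt(3)/2) / 10
R = 961 * sqrt(3) / 20
R = 961/20*sqrt(3) m

961/20*sqrt(3) m


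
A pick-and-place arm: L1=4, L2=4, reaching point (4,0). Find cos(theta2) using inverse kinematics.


Given: L1 = 4, L2 = 4, target (x, y) = (4, 0)
Using cos(theta2) = (x^2 + y^2 - L1^2 - L2^2) / (2*L1*L2)
x^2 + y^2 = 4^2 + 0 = 16
L1^2 + L2^2 = 16 + 16 = 32
Numerator = 16 - 32 = -16
Denominator = 2*4*4 = 32
cos(theta2) = -16/32 = -1/2

-1/2


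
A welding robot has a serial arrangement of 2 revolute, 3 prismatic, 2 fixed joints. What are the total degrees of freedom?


Given: serial robot with 2 revolute, 3 prismatic, 2 fixed joints
DOF contribution per joint type: revolute=1, prismatic=1, spherical=3, fixed=0
DOF = 2*1 + 3*1 + 2*0
DOF = 5

5


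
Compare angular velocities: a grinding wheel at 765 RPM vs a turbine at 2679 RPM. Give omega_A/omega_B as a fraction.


Given: RPM_A = 765, RPM_B = 2679
omega = 2*pi*RPM/60, so omega_A/omega_B = RPM_A / RPM_B
omega_A/omega_B = 765 / 2679
omega_A/omega_B = 255/893

255/893


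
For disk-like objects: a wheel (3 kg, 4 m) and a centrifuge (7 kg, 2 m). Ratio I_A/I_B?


Given: M1=3 kg, R1=4 m, M2=7 kg, R2=2 m
For a disk: I = (1/2)*M*R^2, so I_A/I_B = (M1*R1^2)/(M2*R2^2)
M1*R1^2 = 3*16 = 48
M2*R2^2 = 7*4 = 28
I_A/I_B = 48/28 = 12/7

12/7


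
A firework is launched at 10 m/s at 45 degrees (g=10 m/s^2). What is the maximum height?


Given: v0 = 10 m/s, theta = 45 deg, g = 10 m/s^2
sin^2(45) = 1/2
Using H = v0^2 * sin^2(theta) / (2*g)
H = 10^2 * 1/2 / (2*10)
H = 100 * 1/2 / 20
H = 50 / 20
H = 5/2 m

5/2 m


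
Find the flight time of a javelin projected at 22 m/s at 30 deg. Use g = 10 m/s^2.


Given: v0 = 22 m/s, theta = 30 deg, g = 10 m/s^2
sin(30) = 1/2
Using T = 2*v0*sin(theta) / g
T = 2*22*1/2 / 10
T = 22 / 10
T = 11/5 s

11/5 s


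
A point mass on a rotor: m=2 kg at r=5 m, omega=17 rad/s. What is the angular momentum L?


Given: m = 2 kg, r = 5 m, omega = 17 rad/s
For a point mass: I = m*r^2
I = 2*5^2 = 2*25 = 50
L = I*omega = 50*17
L = 850 kg*m^2/s

850 kg*m^2/s


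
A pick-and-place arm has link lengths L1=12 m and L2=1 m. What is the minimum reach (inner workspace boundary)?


Given: L1 = 12 m, L2 = 1 m
For a 2-link planar arm, min reach = |L1 - L2| (second link folded back)
Min reach = |12 - 1|
Min reach = 11 m

11 m


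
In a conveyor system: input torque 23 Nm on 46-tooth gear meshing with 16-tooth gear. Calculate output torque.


Given: N1 = 46, N2 = 16, T1 = 23 Nm
Using T2/T1 = N2/N1
T2 = T1 * N2 / N1
T2 = 23 * 16 / 46
T2 = 368 / 46
T2 = 8 Nm

8 Nm


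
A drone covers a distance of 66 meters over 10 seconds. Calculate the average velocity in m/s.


Given: distance d = 66 m, time t = 10 s
Using v = d / t
v = 66 / 10
v = 33/5 m/s

33/5 m/s


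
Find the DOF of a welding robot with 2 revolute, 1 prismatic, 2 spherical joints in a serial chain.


Given: serial robot with 2 revolute, 1 prismatic, 2 spherical joints
DOF contribution per joint type: revolute=1, prismatic=1, spherical=3, fixed=0
DOF = 2*1 + 1*1 + 2*3
DOF = 9

9


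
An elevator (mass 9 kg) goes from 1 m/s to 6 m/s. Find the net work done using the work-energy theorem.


Given: m = 9 kg, v0 = 1 m/s, v = 6 m/s
Using W = (1/2)*m*(v^2 - v0^2)
v^2 = 6^2 = 36
v0^2 = 1^2 = 1
v^2 - v0^2 = 36 - 1 = 35
W = (1/2)*9*35 = 315/2 J

315/2 J


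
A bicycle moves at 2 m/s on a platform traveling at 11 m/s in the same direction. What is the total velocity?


Given: object velocity = 2 m/s, platform velocity = 11 m/s (same direction)
Using classical velocity addition: v_total = v_object + v_platform
v_total = 2 + 11
v_total = 13 m/s

13 m/s


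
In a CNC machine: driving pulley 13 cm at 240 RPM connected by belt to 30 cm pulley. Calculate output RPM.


Given: D1 = 13 cm, w1 = 240 RPM, D2 = 30 cm
Using D1*w1 = D2*w2
w2 = D1*w1 / D2
w2 = 13*240 / 30
w2 = 3120 / 30
w2 = 104 RPM

104 RPM


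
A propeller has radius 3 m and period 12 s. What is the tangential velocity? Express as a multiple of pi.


Given: radius r = 3 m, period T = 12 s
Using v = 2*pi*r / T
v = 2*pi*3 / 12
v = 6*pi / 12
v = 1/2*pi m/s

1/2*pi m/s


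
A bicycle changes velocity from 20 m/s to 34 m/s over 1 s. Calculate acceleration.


Given: initial velocity v0 = 20 m/s, final velocity v = 34 m/s, time t = 1 s
Using a = (v - v0) / t
a = (34 - 20) / 1
a = 14 / 1
a = 14 m/s^2

14 m/s^2


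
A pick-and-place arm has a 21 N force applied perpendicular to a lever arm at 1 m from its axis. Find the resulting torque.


Given: F = 21 N, r = 1 m, angle = 90 deg (perpendicular)
Using tau = F * r * sin(90)
sin(90) = 1
tau = 21 * 1 * 1
tau = 21 Nm

21 Nm


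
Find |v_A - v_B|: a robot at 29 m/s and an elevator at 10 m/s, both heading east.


Given: v_A = 29 m/s east, v_B = 10 m/s east
Both move in the same direction; relative speed = |v_A - v_B|
|29 - 10| = |19|
= 19 m/s

19 m/s


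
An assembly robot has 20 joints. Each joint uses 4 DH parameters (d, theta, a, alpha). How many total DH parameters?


Given: 20 joints, 4 DH parameters per joint (d, theta, a, alpha)
Total DH parameters = number_of_joints * 4
Total = 20 * 4
Total = 80

80


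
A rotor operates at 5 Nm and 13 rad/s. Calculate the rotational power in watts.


Given: tau = 5 Nm, omega = 13 rad/s
Using P = tau * omega
P = 5 * 13
P = 65 W

65 W


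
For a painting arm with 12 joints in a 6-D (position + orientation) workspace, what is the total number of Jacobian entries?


Given: task space dimension = 6, joints = 12
Jacobian is a 6 x 12 matrix
Total entries = rows * columns
Total = 6 * 12
Total = 72

72


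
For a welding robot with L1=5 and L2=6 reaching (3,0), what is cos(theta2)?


Given: L1 = 5, L2 = 6, target (x, y) = (3, 0)
Using cos(theta2) = (x^2 + y^2 - L1^2 - L2^2) / (2*L1*L2)
x^2 + y^2 = 3^2 + 0 = 9
L1^2 + L2^2 = 25 + 36 = 61
Numerator = 9 - 61 = -52
Denominator = 2*5*6 = 60
cos(theta2) = -52/60 = -13/15

-13/15


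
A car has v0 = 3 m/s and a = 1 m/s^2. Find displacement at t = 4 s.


Given: v0 = 3 m/s, a = 1 m/s^2, t = 4 s
Using s = v0*t + (1/2)*a*t^2
s = 3*4 + (1/2)*1*4^2
s = 12 + (1/2)*16
s = 12 + 8
s = 20

20 m


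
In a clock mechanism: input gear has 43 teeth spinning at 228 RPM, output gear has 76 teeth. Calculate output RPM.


Given: N1 = 43 teeth, w1 = 228 RPM, N2 = 76 teeth
Using N1*w1 = N2*w2
w2 = N1*w1 / N2
w2 = 43*228 / 76
w2 = 9804 / 76
w2 = 129 RPM

129 RPM


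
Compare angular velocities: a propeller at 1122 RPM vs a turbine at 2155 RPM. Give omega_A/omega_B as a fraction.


Given: RPM_A = 1122, RPM_B = 2155
omega = 2*pi*RPM/60, so omega_A/omega_B = RPM_A / RPM_B
omega_A/omega_B = 1122 / 2155
omega_A/omega_B = 1122/2155

1122/2155


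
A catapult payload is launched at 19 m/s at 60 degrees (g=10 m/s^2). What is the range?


Given: v0 = 19 m/s, theta = 60 deg, g = 10 m/s^2
sin(2*60) = sin(120) = sqrt(3)/2
Using R = v0^2 * sin(2*theta) / g
R = 19^2 * (sqrt(3)/2) / 10
R = 361 * sqrt(3) / 20
R = 361/20*sqrt(3) m

361/20*sqrt(3) m


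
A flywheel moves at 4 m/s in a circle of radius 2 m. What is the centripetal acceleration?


Given: v = 4 m/s, r = 2 m
Using a_c = v^2 / r
a_c = 4^2 / 2
a_c = 16 / 2
a_c = 8 m/s^2

8 m/s^2


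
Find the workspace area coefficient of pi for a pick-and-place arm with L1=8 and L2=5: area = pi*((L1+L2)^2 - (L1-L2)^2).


Given: L1 = 8, L2 = 5
(L1+L2)^2 = (13)^2 = 169
(L1-L2)^2 = (3)^2 = 9
Difference = 169 - 9 = 160
This equals 4*L1*L2 = 4*8*5 = 160
Workspace area = 160*pi

160


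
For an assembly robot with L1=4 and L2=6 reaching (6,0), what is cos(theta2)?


Given: L1 = 4, L2 = 6, target (x, y) = (6, 0)
Using cos(theta2) = (x^2 + y^2 - L1^2 - L2^2) / (2*L1*L2)
x^2 + y^2 = 6^2 + 0 = 36
L1^2 + L2^2 = 16 + 36 = 52
Numerator = 36 - 52 = -16
Denominator = 2*4*6 = 48
cos(theta2) = -16/48 = -1/3

-1/3


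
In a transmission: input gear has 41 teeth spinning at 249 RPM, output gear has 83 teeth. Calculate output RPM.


Given: N1 = 41 teeth, w1 = 249 RPM, N2 = 83 teeth
Using N1*w1 = N2*w2
w2 = N1*w1 / N2
w2 = 41*249 / 83
w2 = 10209 / 83
w2 = 123 RPM

123 RPM


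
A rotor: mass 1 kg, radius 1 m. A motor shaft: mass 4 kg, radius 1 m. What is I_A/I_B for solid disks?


Given: M1=1 kg, R1=1 m, M2=4 kg, R2=1 m
For a disk: I = (1/2)*M*R^2, so I_A/I_B = (M1*R1^2)/(M2*R2^2)
M1*R1^2 = 1*1 = 1
M2*R2^2 = 4*1 = 4
I_A/I_B = 1/4 = 1/4

1/4


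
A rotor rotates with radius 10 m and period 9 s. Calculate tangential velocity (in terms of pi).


Given: radius r = 10 m, period T = 9 s
Using v = 2*pi*r / T
v = 2*pi*10 / 9
v = 20*pi / 9
v = 20/9*pi m/s

20/9*pi m/s


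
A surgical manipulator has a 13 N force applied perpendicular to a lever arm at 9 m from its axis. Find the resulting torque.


Given: F = 13 N, r = 9 m, angle = 90 deg (perpendicular)
Using tau = F * r * sin(90)
sin(90) = 1
tau = 13 * 9 * 1
tau = 117 Nm

117 Nm


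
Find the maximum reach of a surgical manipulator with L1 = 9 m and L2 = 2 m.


Given: L1 = 9 m, L2 = 2 m
For a 2-link planar arm, max reach = L1 + L2 (fully extended)
Max reach = 9 + 2
Max reach = 11 m

11 m


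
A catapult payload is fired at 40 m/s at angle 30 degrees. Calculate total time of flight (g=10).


Given: v0 = 40 m/s, theta = 30 deg, g = 10 m/s^2
sin(30) = 1/2
Using T = 2*v0*sin(theta) / g
T = 2*40*1/2 / 10
T = 40 / 10
T = 4 s

4 s


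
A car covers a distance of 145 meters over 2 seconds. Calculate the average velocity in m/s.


Given: distance d = 145 m, time t = 2 s
Using v = d / t
v = 145 / 2
v = 145/2 m/s

145/2 m/s


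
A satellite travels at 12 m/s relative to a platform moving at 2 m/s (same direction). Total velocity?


Given: object velocity = 12 m/s, platform velocity = 2 m/s (same direction)
Using classical velocity addition: v_total = v_object + v_platform
v_total = 12 + 2
v_total = 14 m/s

14 m/s


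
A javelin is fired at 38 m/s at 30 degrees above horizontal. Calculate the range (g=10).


Given: v0 = 38 m/s, theta = 30 deg, g = 10 m/s^2
sin(2*30) = sin(60) = sqrt(3)/2
Using R = v0^2 * sin(2*theta) / g
R = 38^2 * (sqrt(3)/2) / 10
R = 1444 * sqrt(3) / 20
R = 361/5*sqrt(3) m

361/5*sqrt(3) m


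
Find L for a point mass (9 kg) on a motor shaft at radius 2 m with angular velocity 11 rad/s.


Given: m = 9 kg, r = 2 m, omega = 11 rad/s
For a point mass: I = m*r^2
I = 9*2^2 = 9*4 = 36
L = I*omega = 36*11
L = 396 kg*m^2/s

396 kg*m^2/s


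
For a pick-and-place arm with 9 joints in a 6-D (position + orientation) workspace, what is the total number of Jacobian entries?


Given: task space dimension = 6, joints = 9
Jacobian is a 6 x 9 matrix
Total entries = rows * columns
Total = 6 * 9
Total = 54

54


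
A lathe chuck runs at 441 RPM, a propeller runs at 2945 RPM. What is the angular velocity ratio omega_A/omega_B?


Given: RPM_A = 441, RPM_B = 2945
omega = 2*pi*RPM/60, so omega_A/omega_B = RPM_A / RPM_B
omega_A/omega_B = 441 / 2945
omega_A/omega_B = 441/2945

441/2945


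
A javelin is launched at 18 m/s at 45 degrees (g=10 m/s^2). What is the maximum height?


Given: v0 = 18 m/s, theta = 45 deg, g = 10 m/s^2
sin^2(45) = 1/2
Using H = v0^2 * sin^2(theta) / (2*g)
H = 18^2 * 1/2 / (2*10)
H = 324 * 1/2 / 20
H = 162 / 20
H = 81/10 m

81/10 m


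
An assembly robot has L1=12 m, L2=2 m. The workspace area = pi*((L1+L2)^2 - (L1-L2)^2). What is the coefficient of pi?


Given: L1 = 12, L2 = 2
(L1+L2)^2 = (14)^2 = 196
(L1-L2)^2 = (10)^2 = 100
Difference = 196 - 100 = 96
This equals 4*L1*L2 = 4*12*2 = 96
Workspace area = 96*pi

96


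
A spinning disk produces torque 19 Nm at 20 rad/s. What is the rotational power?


Given: tau = 19 Nm, omega = 20 rad/s
Using P = tau * omega
P = 19 * 20
P = 380 W

380 W


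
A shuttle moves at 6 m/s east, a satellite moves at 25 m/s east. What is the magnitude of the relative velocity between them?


Given: v_A = 6 m/s east, v_B = 25 m/s east
Both move in the same direction; relative speed = |v_A - v_B|
|6 - 25| = |-19|
= 19 m/s

19 m/s


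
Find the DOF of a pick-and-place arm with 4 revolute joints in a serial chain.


Given: serial robot with 4 revolute joints
DOF contribution per joint type: revolute=1, prismatic=1, spherical=3, fixed=0
DOF = 4*1
DOF = 4

4


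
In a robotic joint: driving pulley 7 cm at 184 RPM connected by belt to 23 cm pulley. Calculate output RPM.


Given: D1 = 7 cm, w1 = 184 RPM, D2 = 23 cm
Using D1*w1 = D2*w2
w2 = D1*w1 / D2
w2 = 7*184 / 23
w2 = 1288 / 23
w2 = 56 RPM

56 RPM


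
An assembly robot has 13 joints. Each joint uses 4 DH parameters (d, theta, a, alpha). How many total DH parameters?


Given: 13 joints, 4 DH parameters per joint (d, theta, a, alpha)
Total DH parameters = number_of_joints * 4
Total = 13 * 4
Total = 52

52


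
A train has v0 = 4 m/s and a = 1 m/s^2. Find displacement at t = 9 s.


Given: v0 = 4 m/s, a = 1 m/s^2, t = 9 s
Using s = v0*t + (1/2)*a*t^2
s = 4*9 + (1/2)*1*9^2
s = 36 + (1/2)*81
s = 36 + 81/2
s = 153/2

153/2 m


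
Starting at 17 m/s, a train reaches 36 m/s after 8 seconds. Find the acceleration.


Given: initial velocity v0 = 17 m/s, final velocity v = 36 m/s, time t = 8 s
Using a = (v - v0) / t
a = (36 - 17) / 8
a = 19 / 8
a = 19/8 m/s^2

19/8 m/s^2


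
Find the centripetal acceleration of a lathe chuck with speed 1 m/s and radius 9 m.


Given: v = 1 m/s, r = 9 m
Using a_c = v^2 / r
a_c = 1^2 / 9
a_c = 1 / 9
a_c = 1/9 m/s^2

1/9 m/s^2


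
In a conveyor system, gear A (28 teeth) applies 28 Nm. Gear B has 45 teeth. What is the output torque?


Given: N1 = 28, N2 = 45, T1 = 28 Nm
Using T2/T1 = N2/N1
T2 = T1 * N2 / N1
T2 = 28 * 45 / 28
T2 = 1260 / 28
T2 = 45 Nm

45 Nm


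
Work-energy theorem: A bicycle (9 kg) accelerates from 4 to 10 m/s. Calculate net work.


Given: m = 9 kg, v0 = 4 m/s, v = 10 m/s
Using W = (1/2)*m*(v^2 - v0^2)
v^2 = 10^2 = 100
v0^2 = 4^2 = 16
v^2 - v0^2 = 100 - 16 = 84
W = (1/2)*9*84 = 378 J

378 J


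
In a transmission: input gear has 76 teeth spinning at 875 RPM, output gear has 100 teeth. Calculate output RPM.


Given: N1 = 76 teeth, w1 = 875 RPM, N2 = 100 teeth
Using N1*w1 = N2*w2
w2 = N1*w1 / N2
w2 = 76*875 / 100
w2 = 66500 / 100
w2 = 665 RPM

665 RPM


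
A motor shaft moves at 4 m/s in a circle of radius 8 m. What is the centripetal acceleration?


Given: v = 4 m/s, r = 8 m
Using a_c = v^2 / r
a_c = 4^2 / 8
a_c = 16 / 8
a_c = 2 m/s^2

2 m/s^2


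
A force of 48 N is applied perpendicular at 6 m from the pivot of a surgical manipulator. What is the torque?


Given: F = 48 N, r = 6 m, angle = 90 deg (perpendicular)
Using tau = F * r * sin(90)
sin(90) = 1
tau = 48 * 6 * 1
tau = 288 Nm

288 Nm


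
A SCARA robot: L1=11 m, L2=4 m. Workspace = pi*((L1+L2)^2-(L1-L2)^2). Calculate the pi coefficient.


Given: L1 = 11, L2 = 4
(L1+L2)^2 = (15)^2 = 225
(L1-L2)^2 = (7)^2 = 49
Difference = 225 - 49 = 176
This equals 4*L1*L2 = 4*11*4 = 176
Workspace area = 176*pi

176


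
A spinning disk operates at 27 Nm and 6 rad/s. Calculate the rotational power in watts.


Given: tau = 27 Nm, omega = 6 rad/s
Using P = tau * omega
P = 27 * 6
P = 162 W

162 W


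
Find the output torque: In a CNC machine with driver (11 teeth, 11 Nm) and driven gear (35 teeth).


Given: N1 = 11, N2 = 35, T1 = 11 Nm
Using T2/T1 = N2/N1
T2 = T1 * N2 / N1
T2 = 11 * 35 / 11
T2 = 385 / 11
T2 = 35 Nm

35 Nm


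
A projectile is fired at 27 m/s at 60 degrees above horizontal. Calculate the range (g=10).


Given: v0 = 27 m/s, theta = 60 deg, g = 10 m/s^2
sin(2*60) = sin(120) = sqrt(3)/2
Using R = v0^2 * sin(2*theta) / g
R = 27^2 * (sqrt(3)/2) / 10
R = 729 * sqrt(3) / 20
R = 729/20*sqrt(3) m

729/20*sqrt(3) m


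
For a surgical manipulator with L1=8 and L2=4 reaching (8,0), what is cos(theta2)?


Given: L1 = 8, L2 = 4, target (x, y) = (8, 0)
Using cos(theta2) = (x^2 + y^2 - L1^2 - L2^2) / (2*L1*L2)
x^2 + y^2 = 8^2 + 0 = 64
L1^2 + L2^2 = 64 + 16 = 80
Numerator = 64 - 80 = -16
Denominator = 2*8*4 = 64
cos(theta2) = -16/64 = -1/4

-1/4


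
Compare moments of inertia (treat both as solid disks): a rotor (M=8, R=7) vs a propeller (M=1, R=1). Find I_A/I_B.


Given: M1=8 kg, R1=7 m, M2=1 kg, R2=1 m
For a disk: I = (1/2)*M*R^2, so I_A/I_B = (M1*R1^2)/(M2*R2^2)
M1*R1^2 = 8*49 = 392
M2*R2^2 = 1*1 = 1
I_A/I_B = 392/1 = 392

392


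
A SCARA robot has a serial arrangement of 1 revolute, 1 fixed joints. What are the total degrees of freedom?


Given: serial robot with 1 revolute, 1 fixed joints
DOF contribution per joint type: revolute=1, prismatic=1, spherical=3, fixed=0
DOF = 1*1 + 1*0
DOF = 1

1


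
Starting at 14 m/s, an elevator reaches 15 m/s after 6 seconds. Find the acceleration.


Given: initial velocity v0 = 14 m/s, final velocity v = 15 m/s, time t = 6 s
Using a = (v - v0) / t
a = (15 - 14) / 6
a = 1 / 6
a = 1/6 m/s^2

1/6 m/s^2


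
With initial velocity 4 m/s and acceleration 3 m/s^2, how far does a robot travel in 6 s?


Given: v0 = 4 m/s, a = 3 m/s^2, t = 6 s
Using s = v0*t + (1/2)*a*t^2
s = 4*6 + (1/2)*3*6^2
s = 24 + (1/2)*108
s = 24 + 54
s = 78

78 m


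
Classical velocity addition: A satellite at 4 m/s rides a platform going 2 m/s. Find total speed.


Given: object velocity = 4 m/s, platform velocity = 2 m/s (same direction)
Using classical velocity addition: v_total = v_object + v_platform
v_total = 4 + 2
v_total = 6 m/s

6 m/s


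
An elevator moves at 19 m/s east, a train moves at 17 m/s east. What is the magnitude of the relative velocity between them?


Given: v_A = 19 m/s east, v_B = 17 m/s east
Both move in the same direction; relative speed = |v_A - v_B|
|19 - 17| = |2|
= 2 m/s

2 m/s


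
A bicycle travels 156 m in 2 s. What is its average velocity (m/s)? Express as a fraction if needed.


Given: distance d = 156 m, time t = 2 s
Using v = d / t
v = 156 / 2
v = 78 m/s

78 m/s


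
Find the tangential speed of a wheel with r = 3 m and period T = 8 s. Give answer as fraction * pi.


Given: radius r = 3 m, period T = 8 s
Using v = 2*pi*r / T
v = 2*pi*3 / 8
v = 6*pi / 8
v = 3/4*pi m/s

3/4*pi m/s


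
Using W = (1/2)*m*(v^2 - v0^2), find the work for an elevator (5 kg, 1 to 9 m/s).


Given: m = 5 kg, v0 = 1 m/s, v = 9 m/s
Using W = (1/2)*m*(v^2 - v0^2)
v^2 = 9^2 = 81
v0^2 = 1^2 = 1
v^2 - v0^2 = 81 - 1 = 80
W = (1/2)*5*80 = 200 J

200 J


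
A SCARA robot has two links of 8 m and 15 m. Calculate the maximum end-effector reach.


Given: L1 = 8 m, L2 = 15 m
For a 2-link planar arm, max reach = L1 + L2 (fully extended)
Max reach = 8 + 15
Max reach = 23 m

23 m


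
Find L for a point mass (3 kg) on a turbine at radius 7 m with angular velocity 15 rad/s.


Given: m = 3 kg, r = 7 m, omega = 15 rad/s
For a point mass: I = m*r^2
I = 3*7^2 = 3*49 = 147
L = I*omega = 147*15
L = 2205 kg*m^2/s

2205 kg*m^2/s


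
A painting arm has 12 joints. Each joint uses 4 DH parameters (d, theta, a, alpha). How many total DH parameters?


Given: 12 joints, 4 DH parameters per joint (d, theta, a, alpha)
Total DH parameters = number_of_joints * 4
Total = 12 * 4
Total = 48

48


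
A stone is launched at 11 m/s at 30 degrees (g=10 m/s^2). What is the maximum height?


Given: v0 = 11 m/s, theta = 30 deg, g = 10 m/s^2
sin^2(30) = 1/4
Using H = v0^2 * sin^2(theta) / (2*g)
H = 11^2 * 1/4 / (2*10)
H = 121 * 1/4 / 20
H = 121/4 / 20
H = 121/80 m

121/80 m


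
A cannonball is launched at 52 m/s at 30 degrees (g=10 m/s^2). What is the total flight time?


Given: v0 = 52 m/s, theta = 30 deg, g = 10 m/s^2
sin(30) = 1/2
Using T = 2*v0*sin(theta) / g
T = 2*52*1/2 / 10
T = 52 / 10
T = 26/5 s

26/5 s


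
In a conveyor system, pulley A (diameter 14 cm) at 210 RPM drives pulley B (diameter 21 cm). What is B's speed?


Given: D1 = 14 cm, w1 = 210 RPM, D2 = 21 cm
Using D1*w1 = D2*w2
w2 = D1*w1 / D2
w2 = 14*210 / 21
w2 = 2940 / 21
w2 = 140 RPM

140 RPM


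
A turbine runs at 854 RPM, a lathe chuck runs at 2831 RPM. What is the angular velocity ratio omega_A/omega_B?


Given: RPM_A = 854, RPM_B = 2831
omega = 2*pi*RPM/60, so omega_A/omega_B = RPM_A / RPM_B
omega_A/omega_B = 854 / 2831
omega_A/omega_B = 854/2831

854/2831


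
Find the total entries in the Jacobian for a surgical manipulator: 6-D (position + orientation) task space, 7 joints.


Given: task space dimension = 6, joints = 7
Jacobian is a 6 x 7 matrix
Total entries = rows * columns
Total = 6 * 7
Total = 42

42


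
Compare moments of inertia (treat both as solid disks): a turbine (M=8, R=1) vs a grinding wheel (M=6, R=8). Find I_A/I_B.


Given: M1=8 kg, R1=1 m, M2=6 kg, R2=8 m
For a disk: I = (1/2)*M*R^2, so I_A/I_B = (M1*R1^2)/(M2*R2^2)
M1*R1^2 = 8*1 = 8
M2*R2^2 = 6*64 = 384
I_A/I_B = 8/384 = 1/48

1/48


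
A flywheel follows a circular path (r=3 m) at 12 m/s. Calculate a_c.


Given: v = 12 m/s, r = 3 m
Using a_c = v^2 / r
a_c = 12^2 / 3
a_c = 144 / 3
a_c = 48 m/s^2

48 m/s^2


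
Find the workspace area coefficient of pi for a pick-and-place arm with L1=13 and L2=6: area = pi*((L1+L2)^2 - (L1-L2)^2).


Given: L1 = 13, L2 = 6
(L1+L2)^2 = (19)^2 = 361
(L1-L2)^2 = (7)^2 = 49
Difference = 361 - 49 = 312
This equals 4*L1*L2 = 4*13*6 = 312
Workspace area = 312*pi

312


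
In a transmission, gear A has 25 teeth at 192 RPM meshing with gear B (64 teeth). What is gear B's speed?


Given: N1 = 25 teeth, w1 = 192 RPM, N2 = 64 teeth
Using N1*w1 = N2*w2
w2 = N1*w1 / N2
w2 = 25*192 / 64
w2 = 4800 / 64
w2 = 75 RPM

75 RPM


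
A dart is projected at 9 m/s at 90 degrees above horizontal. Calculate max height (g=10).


Given: v0 = 9 m/s, theta = 90 deg, g = 10 m/s^2
sin^2(90) = 1
Using H = v0^2 * sin^2(theta) / (2*g)
H = 9^2 * 1 / (2*10)
H = 81 * 1 / 20
H = 81 / 20
H = 81/20 m

81/20 m


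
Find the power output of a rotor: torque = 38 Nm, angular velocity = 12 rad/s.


Given: tau = 38 Nm, omega = 12 rad/s
Using P = tau * omega
P = 38 * 12
P = 456 W

456 W


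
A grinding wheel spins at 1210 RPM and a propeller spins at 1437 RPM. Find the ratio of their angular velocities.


Given: RPM_A = 1210, RPM_B = 1437
omega = 2*pi*RPM/60, so omega_A/omega_B = RPM_A / RPM_B
omega_A/omega_B = 1210 / 1437
omega_A/omega_B = 1210/1437

1210/1437


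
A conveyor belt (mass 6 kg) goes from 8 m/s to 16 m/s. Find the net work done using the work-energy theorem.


Given: m = 6 kg, v0 = 8 m/s, v = 16 m/s
Using W = (1/2)*m*(v^2 - v0^2)
v^2 = 16^2 = 256
v0^2 = 8^2 = 64
v^2 - v0^2 = 256 - 64 = 192
W = (1/2)*6*192 = 576 J

576 J


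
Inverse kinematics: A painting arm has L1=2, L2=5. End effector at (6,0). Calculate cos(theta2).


Given: L1 = 2, L2 = 5, target (x, y) = (6, 0)
Using cos(theta2) = (x^2 + y^2 - L1^2 - L2^2) / (2*L1*L2)
x^2 + y^2 = 6^2 + 0 = 36
L1^2 + L2^2 = 4 + 25 = 29
Numerator = 36 - 29 = 7
Denominator = 2*2*5 = 20
cos(theta2) = 7/20 = 7/20

7/20


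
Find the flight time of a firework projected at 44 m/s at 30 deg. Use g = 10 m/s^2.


Given: v0 = 44 m/s, theta = 30 deg, g = 10 m/s^2
sin(30) = 1/2
Using T = 2*v0*sin(theta) / g
T = 2*44*1/2 / 10
T = 44 / 10
T = 22/5 s

22/5 s


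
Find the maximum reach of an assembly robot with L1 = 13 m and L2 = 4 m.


Given: L1 = 13 m, L2 = 4 m
For a 2-link planar arm, max reach = L1 + L2 (fully extended)
Max reach = 13 + 4
Max reach = 17 m

17 m


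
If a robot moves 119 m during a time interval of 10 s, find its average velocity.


Given: distance d = 119 m, time t = 10 s
Using v = d / t
v = 119 / 10
v = 119/10 m/s

119/10 m/s


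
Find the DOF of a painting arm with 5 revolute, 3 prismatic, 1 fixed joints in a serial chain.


Given: serial robot with 5 revolute, 3 prismatic, 1 fixed joints
DOF contribution per joint type: revolute=1, prismatic=1, spherical=3, fixed=0
DOF = 5*1 + 3*1 + 1*0
DOF = 8

8


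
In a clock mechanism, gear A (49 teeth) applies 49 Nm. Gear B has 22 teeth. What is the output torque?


Given: N1 = 49, N2 = 22, T1 = 49 Nm
Using T2/T1 = N2/N1
T2 = T1 * N2 / N1
T2 = 49 * 22 / 49
T2 = 1078 / 49
T2 = 22 Nm

22 Nm


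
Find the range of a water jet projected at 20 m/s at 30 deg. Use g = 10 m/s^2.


Given: v0 = 20 m/s, theta = 30 deg, g = 10 m/s^2
sin(2*30) = sin(60) = sqrt(3)/2
Using R = v0^2 * sin(2*theta) / g
R = 20^2 * (sqrt(3)/2) / 10
R = 400 * sqrt(3) / 20
R = 20*sqrt(3) m

20*sqrt(3) m


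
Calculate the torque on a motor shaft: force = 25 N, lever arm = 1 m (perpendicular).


Given: F = 25 N, r = 1 m, angle = 90 deg (perpendicular)
Using tau = F * r * sin(90)
sin(90) = 1
tau = 25 * 1 * 1
tau = 25 Nm

25 Nm


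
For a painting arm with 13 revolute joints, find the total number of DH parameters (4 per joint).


Given: 13 joints, 4 DH parameters per joint (d, theta, a, alpha)
Total DH parameters = number_of_joints * 4
Total = 13 * 4
Total = 52

52


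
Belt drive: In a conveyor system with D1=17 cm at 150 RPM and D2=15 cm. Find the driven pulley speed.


Given: D1 = 17 cm, w1 = 150 RPM, D2 = 15 cm
Using D1*w1 = D2*w2
w2 = D1*w1 / D2
w2 = 17*150 / 15
w2 = 2550 / 15
w2 = 170 RPM

170 RPM


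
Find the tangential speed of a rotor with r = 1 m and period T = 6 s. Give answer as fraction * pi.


Given: radius r = 1 m, period T = 6 s
Using v = 2*pi*r / T
v = 2*pi*1 / 6
v = 2*pi / 6
v = 1/3*pi m/s

1/3*pi m/s


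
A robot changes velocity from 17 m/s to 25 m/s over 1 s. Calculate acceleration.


Given: initial velocity v0 = 17 m/s, final velocity v = 25 m/s, time t = 1 s
Using a = (v - v0) / t
a = (25 - 17) / 1
a = 8 / 1
a = 8 m/s^2

8 m/s^2


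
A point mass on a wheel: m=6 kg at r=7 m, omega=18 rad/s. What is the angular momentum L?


Given: m = 6 kg, r = 7 m, omega = 18 rad/s
For a point mass: I = m*r^2
I = 6*7^2 = 6*49 = 294
L = I*omega = 294*18
L = 5292 kg*m^2/s

5292 kg*m^2/s


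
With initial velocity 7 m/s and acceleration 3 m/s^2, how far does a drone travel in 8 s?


Given: v0 = 7 m/s, a = 3 m/s^2, t = 8 s
Using s = v0*t + (1/2)*a*t^2
s = 7*8 + (1/2)*3*8^2
s = 56 + (1/2)*192
s = 56 + 96
s = 152

152 m


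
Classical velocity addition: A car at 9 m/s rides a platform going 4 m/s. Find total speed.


Given: object velocity = 9 m/s, platform velocity = 4 m/s (same direction)
Using classical velocity addition: v_total = v_object + v_platform
v_total = 9 + 4
v_total = 13 m/s

13 m/s


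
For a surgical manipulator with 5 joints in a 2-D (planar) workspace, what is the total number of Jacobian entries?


Given: task space dimension = 2, joints = 5
Jacobian is a 2 x 5 matrix
Total entries = rows * columns
Total = 2 * 5
Total = 10

10


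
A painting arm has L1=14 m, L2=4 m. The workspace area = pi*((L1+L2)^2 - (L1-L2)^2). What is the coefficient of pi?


Given: L1 = 14, L2 = 4
(L1+L2)^2 = (18)^2 = 324
(L1-L2)^2 = (10)^2 = 100
Difference = 324 - 100 = 224
This equals 4*L1*L2 = 4*14*4 = 224
Workspace area = 224*pi

224


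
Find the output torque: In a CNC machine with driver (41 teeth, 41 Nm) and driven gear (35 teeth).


Given: N1 = 41, N2 = 35, T1 = 41 Nm
Using T2/T1 = N2/N1
T2 = T1 * N2 / N1
T2 = 41 * 35 / 41
T2 = 1435 / 41
T2 = 35 Nm

35 Nm


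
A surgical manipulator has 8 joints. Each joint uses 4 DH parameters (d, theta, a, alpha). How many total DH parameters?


Given: 8 joints, 4 DH parameters per joint (d, theta, a, alpha)
Total DH parameters = number_of_joints * 4
Total = 8 * 4
Total = 32

32
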